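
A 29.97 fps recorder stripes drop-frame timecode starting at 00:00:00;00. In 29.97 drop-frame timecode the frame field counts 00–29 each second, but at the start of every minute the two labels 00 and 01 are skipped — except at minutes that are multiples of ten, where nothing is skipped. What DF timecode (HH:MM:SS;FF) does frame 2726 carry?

00:01:30;28

Ten DF minutes hold 17982 frames, so frame 2726 lies in block 0 (frames 0–17981) with 2726 frames into that block.
The block's first minute is 1800 frames and the rest 1798 each; 2726 frames reaches minute 1, so 0 × 18 + 1 × 2 = 2 labels have been skipped so far.
Adding those back, label number 2726 + 2 = 2728 at 30 labels/s is 90 s + 28 f = 0 h 1 min 30 s frame 28, i.e. 00:01:30;28.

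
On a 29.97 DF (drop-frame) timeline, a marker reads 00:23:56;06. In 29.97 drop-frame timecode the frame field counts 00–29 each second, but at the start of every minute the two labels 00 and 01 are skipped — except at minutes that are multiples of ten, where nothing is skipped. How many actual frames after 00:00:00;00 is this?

43044

Complete 10-minute blocks: 2, each 17982 frames → 35964.
Remaining 3 whole minutes in the current block: 1800 + 2 × 1798 = 5396 frames.
Within the current minute: 56 × 30 + 6 − 2 = 1684 (labels ;00/;01 skipped at this minute). Total = 35964 + 5396 + 1684 = 43044.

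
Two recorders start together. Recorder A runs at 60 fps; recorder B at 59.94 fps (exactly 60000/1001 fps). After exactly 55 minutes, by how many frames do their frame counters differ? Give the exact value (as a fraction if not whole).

18000/91 frames

55 min = 3300 s.
A emits 60 × 3300 = 198000 frames; B emits 60000/1001 × 3300 = 18000000/91.
Difference = 18000/91 frames (≈ 197.8022); B is behind A.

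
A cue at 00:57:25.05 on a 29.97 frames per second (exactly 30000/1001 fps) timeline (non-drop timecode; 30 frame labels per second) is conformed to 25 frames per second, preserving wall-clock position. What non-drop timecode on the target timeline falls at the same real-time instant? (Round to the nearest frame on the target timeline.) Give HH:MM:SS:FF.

Source frame index: (0×3600 + 57×60 + 25) × 30 + 5 = 103355.
Real time: 103355 / (30000/1001) = 20691671/6000 s.
Target frame: (20691671/6000) × (25) = 20691671/240 ≈ 86215.296 → 86215.
At 25 labels/s: frame 86215 → 00:57:28:15.

00:57:28:15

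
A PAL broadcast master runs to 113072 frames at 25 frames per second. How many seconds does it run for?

Running time = 113072 / (25) = 4522.88 s.

4522.88 seconds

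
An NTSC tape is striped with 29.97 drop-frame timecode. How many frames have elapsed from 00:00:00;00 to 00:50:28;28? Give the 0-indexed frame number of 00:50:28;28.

Complete 10-minute blocks: 5, each 17982 frames → 89910.
Remaining 0 whole minutes in the current block: 0 frames.
Within the current minute: 28 × 30 + 28 = 868. Total = 89910 + 0 + 868 = 90778.

90778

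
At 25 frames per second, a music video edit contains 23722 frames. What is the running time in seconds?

948.88 seconds

Running time = 23722 / (25) = 948.88 s.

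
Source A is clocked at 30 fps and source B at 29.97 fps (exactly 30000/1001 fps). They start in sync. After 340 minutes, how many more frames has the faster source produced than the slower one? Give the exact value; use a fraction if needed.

340 min = 20400 s.
A emits 30 × 20400 = 612000 frames; B emits 30000/1001 × 20400 = 612000000/1001.
Difference = 612000/1001 frames (≈ 611.3886); B is behind A.

612000/1001 frames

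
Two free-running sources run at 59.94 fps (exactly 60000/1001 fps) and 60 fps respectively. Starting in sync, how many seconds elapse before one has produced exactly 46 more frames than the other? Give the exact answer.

23023/30 seconds

The gap grows by |60 − 60000/1001| = 60/1001 frames per second.
Time for a 46-frame gap: 46 ÷ (60/1001) = 23023/30 s.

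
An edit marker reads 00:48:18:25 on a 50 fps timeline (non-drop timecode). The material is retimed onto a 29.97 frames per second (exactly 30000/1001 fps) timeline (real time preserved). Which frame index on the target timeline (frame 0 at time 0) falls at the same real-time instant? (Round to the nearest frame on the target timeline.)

frame 86868

Source frame index: (0×3600 + 48×60 + 18) × 50 + 25 = 144925.
Real time: 144925 / (50) = 5797/2 s.
Target frame: (5797/2) × (30000/1001) = 7905000/91 ≈ 86868.132 → 86868.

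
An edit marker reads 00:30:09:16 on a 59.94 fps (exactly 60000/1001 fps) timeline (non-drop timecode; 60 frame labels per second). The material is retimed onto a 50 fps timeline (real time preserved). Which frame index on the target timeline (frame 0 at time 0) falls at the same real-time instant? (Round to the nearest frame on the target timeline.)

Source frame index: (0×3600 + 30×60 + 9) × 60 + 16 = 108556.
Real time: 108556 / (60000/1001) = 27166139/15000 s.
Target frame: (27166139/15000) × (50) = 27166139/300 ≈ 90553.797 → 90554.

frame 90554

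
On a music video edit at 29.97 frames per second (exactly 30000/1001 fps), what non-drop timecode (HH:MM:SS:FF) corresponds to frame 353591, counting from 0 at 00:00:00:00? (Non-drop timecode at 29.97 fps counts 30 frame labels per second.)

03:16:26:11

353591 ÷ 30 = 11786 full seconds, remainder 11 frames.
11786 s = 3 h 16 min 26 s.
Timecode: 03:16:26:11.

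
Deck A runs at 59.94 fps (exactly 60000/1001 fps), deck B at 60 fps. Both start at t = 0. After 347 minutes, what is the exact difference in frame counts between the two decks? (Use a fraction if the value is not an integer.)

1249200/1001 frames

347 min = 20820 s.
A emits 60000/1001 × 20820 = 1249200000/1001 frames; B emits 60 × 20820 = 1249200.
Difference = 1249200/1001 frames (≈ 1247.9520); B is ahead of A.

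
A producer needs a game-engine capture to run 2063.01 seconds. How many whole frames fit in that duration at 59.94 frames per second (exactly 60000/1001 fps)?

123656 frames

Frames = 2063.01 × 60000/1001 = 123780600/1001 ≈ 123656.9431.
Complete frames: 123656.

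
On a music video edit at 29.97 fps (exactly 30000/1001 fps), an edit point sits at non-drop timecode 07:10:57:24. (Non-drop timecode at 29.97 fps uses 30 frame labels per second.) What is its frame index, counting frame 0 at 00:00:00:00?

frame 775734

Total seconds to the label: (7 × 3600 + 10 × 60 + 57) = 25857.
Frame index = 25857 × 30 + 24 = 775734.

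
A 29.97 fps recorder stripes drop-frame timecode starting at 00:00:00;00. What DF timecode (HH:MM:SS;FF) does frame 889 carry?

00:00:29;19

Ten DF minutes hold 17982 frames, so frame 889 lies in block 0 (frames 0–17981) with 889 frames into that block.
The block's first minute is 1800 frames and the rest 1798 each; 889 frames reaches minute 0, so 0 × 18 + 0 × 2 = 0 labels have been skipped so far.
Adding those back, label number 889 + 0 = 889 at 30 labels/s is 29 s + 19 f = 0 h 0 min 29 s frame 19, i.e. 00:00:29;19.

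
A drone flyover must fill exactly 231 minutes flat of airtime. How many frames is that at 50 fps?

231 min = 13860 s.
Frames = 13860 × 50 = 693000.

693000 frames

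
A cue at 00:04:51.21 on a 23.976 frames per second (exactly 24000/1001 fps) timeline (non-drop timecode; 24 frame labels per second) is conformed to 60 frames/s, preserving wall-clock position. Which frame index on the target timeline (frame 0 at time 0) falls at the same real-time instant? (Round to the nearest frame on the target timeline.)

Source frame index: (0×3600 + 4×60 + 51) × 24 + 21 = 7005.
Real time: 7005 / (24000/1001) = 467467/1600 s.
Target frame: (467467/1600) × (60) = 1402401/80 ≈ 17530.013 → 17530.

frame 17530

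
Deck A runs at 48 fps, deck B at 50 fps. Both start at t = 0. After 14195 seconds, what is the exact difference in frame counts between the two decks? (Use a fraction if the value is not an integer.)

28390 frames

A emits 48 × 14195 = 681360 frames; B emits 50 × 14195 = 709750.
Difference = 28390 frames; B is ahead of A.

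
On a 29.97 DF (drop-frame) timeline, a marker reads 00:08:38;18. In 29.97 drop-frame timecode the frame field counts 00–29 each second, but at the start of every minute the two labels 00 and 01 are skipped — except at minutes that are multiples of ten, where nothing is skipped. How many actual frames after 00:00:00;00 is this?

15542

As if non-drop at 30 labels/s: (0 × 3600 + 8 × 60 + 38) × 30 + 18 = 15558.
Minute boundaries passed: 8; those not divisible by 10: 8 − 0 = 8; dropped labels = 2 × 8 = 16.
Actual frame index = 15558 − 16 = 15542.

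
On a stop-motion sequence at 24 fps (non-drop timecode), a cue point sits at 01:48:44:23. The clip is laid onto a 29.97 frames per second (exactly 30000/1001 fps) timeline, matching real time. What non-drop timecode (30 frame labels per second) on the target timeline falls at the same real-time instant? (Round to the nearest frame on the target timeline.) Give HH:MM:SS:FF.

01:48:38:13

Source frame index: (1×3600 + 48×60 + 44) × 24 + 23 = 156599.
Real time: 156599 / (24) = 156599/24 s.
Target frame: (156599/24) × (30000/1001) = 195748750/1001 ≈ 195553.197 → 195553.
At 30 labels/s: frame 195553 → 01:48:38:13.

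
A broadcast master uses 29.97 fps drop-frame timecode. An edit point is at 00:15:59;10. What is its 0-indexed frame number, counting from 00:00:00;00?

28752

As if non-drop at 30 labels/s: (0 × 3600 + 15 × 60 + 59) × 30 + 10 = 28780.
Minute boundaries passed: 15; those not divisible by 10: 15 − 1 = 14; dropped labels = 2 × 14 = 28.
Actual frame index = 28780 − 28 = 28752.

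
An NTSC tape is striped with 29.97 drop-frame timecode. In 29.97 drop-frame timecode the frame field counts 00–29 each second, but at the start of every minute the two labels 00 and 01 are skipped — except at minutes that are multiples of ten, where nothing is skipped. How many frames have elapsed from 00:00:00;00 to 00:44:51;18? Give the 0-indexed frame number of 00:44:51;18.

As if non-drop at 30 labels/s: (0 × 3600 + 44 × 60 + 51) × 30 + 18 = 80748.
Minute boundaries passed: 44; those not divisible by 10: 44 − 4 = 40; dropped labels = 2 × 40 = 80.
Actual frame index = 80748 − 80 = 80668.

80668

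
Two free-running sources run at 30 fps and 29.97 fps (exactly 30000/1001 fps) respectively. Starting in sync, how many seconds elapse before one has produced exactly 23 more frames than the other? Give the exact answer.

23023/30 seconds

The gap grows by |30000/1001 − 30| = 30/1001 frames per second.
Time for a 23-frame gap: 23 ÷ (30/1001) = 23023/30 s.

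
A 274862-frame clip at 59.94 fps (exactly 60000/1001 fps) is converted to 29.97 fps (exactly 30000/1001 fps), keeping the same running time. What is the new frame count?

Target frames = source frames × (target rate / source rate) = 274862 × (30000/1001)/(60000/1001) = 274862 × 1/2 = 137431.

137431 frames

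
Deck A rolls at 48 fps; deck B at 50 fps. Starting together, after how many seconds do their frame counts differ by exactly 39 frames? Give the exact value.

19.5 seconds

The gap grows by |50 − 48| = 2 frames per second.
Time for a 39-frame gap: 39 ÷ (2) = 19.5 s.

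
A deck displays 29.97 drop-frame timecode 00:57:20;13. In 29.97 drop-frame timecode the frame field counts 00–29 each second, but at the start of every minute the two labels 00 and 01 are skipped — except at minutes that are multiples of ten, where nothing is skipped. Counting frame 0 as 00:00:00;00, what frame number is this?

Complete 10-minute blocks: 5, each 17982 frames → 89910.
Remaining 7 whole minutes in the current block: 1800 + 6 × 1798 = 12588 frames.
Within the current minute: 20 × 30 + 13 − 2 = 611 (labels ;00/;01 skipped at this minute). Total = 89910 + 12588 + 611 = 103109.

103109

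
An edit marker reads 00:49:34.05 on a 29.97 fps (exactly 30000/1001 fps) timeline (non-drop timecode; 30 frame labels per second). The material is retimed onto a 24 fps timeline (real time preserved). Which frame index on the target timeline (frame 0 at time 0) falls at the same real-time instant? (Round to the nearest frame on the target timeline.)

frame 71451

Source frame index: (0×3600 + 49×60 + 34) × 30 + 5 = 89225.
Real time: 89225 / (30000/1001) = 3572569/1200 s.
Target frame: (3572569/1200) × (24) = 3572569/50 ≈ 71451.380 → 71451.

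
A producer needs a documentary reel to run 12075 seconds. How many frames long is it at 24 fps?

Frames = 12075 × 24 = 289800.

289800 frames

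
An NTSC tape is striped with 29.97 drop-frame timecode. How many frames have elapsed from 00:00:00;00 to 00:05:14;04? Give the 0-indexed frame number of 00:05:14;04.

9414

Complete 10-minute blocks: 0, each 17982 frames → 0.
Remaining 5 whole minutes in the current block: 1800 + 4 × 1798 = 8992 frames.
Within the current minute: 14 × 30 + 4 − 2 = 422 (labels ;00/;01 skipped at this minute). Total = 0 + 8992 + 422 = 9414.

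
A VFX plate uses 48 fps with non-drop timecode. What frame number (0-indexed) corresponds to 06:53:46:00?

frame 1191648

Total seconds to the label: (6 × 3600 + 53 × 60 + 46) = 24826.
Frame index = 24826 × 48 + 0 = 1191648.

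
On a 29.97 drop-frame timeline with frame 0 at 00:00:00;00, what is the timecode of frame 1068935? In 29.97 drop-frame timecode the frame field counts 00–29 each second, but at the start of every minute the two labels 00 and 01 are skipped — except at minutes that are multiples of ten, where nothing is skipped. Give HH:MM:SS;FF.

Ten DF minutes hold 17982 frames, so frame 1068935 lies in block 59 (frames 1060938–1078919) with 7997 frames into that block.
The block's first minute is 1800 frames and the rest 1798 each; 7997 frames reaches minute 4, so 59 × 18 + 4 × 2 = 1070 labels have been skipped so far.
Adding those back, label number 1068935 + 1070 = 1070005 at 30 labels/s is 35666 s + 25 f = 9 h 54 min 26 s frame 25, i.e. 09:54:26;25.

09:54:26;25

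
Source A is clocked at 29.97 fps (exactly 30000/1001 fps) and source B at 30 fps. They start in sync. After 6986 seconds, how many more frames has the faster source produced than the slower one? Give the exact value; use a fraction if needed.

29940/143 frames

A emits 30000/1001 × 6986 = 29940000/143 frames; B emits 30 × 6986 = 209580.
Difference = 29940/143 frames (≈ 209.3706); B is ahead of A.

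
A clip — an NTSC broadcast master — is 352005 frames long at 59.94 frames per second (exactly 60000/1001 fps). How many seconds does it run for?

Running time = 352005 / (60000/1001) = 5872.61675 s.

5872.61675 seconds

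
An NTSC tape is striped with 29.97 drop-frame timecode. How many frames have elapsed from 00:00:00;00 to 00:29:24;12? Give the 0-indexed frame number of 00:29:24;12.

As if non-drop at 30 labels/s: (0 × 3600 + 29 × 60 + 24) × 30 + 12 = 52932.
Minute boundaries passed: 29; those not divisible by 10: 29 − 2 = 27; dropped labels = 2 × 27 = 54.
Actual frame index = 52932 − 54 = 52878.

52878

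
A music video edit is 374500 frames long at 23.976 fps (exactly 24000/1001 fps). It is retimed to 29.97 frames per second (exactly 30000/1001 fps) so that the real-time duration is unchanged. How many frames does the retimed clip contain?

Target frames = source frames × (target rate / source rate) = 374500 × (30000/1001)/(24000/1001) = 374500 × 5/4 = 468125.

468125 frames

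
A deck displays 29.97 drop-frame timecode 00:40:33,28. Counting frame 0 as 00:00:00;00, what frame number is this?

As if non-drop at 30 labels/s: (0 × 3600 + 40 × 60 + 33) × 30 + 28 = 73018.
Minute boundaries passed: 40; those not divisible by 10: 40 − 4 = 36; dropped labels = 2 × 36 = 72.
Actual frame index = 73018 − 72 = 72946.

72946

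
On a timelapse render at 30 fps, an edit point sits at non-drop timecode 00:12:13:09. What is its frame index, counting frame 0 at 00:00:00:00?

frame 21999

Total seconds to the label: (0 × 3600 + 12 × 60 + 13) = 733.
Frame index = 733 × 30 + 9 = 21999.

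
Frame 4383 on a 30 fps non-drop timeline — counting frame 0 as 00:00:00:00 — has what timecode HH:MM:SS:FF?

4383 ÷ 30 = 146 full seconds, remainder 3 frames.
146 s = 0 h 2 min 26 s.
Timecode: 00:02:26:03.

00:02:26:03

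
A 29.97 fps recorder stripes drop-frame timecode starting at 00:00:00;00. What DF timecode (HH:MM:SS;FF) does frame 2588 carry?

Each 10-minute DF block holds 10 × 60 × 30 − 9 × 2 = 17982 frames. 2588 ÷ 17982 → 0 full blocks, remainder 2588.
Within the partial block the first minute is 1800 frames and each further minute 1798, so 1 further minute boundary passed. Total skipped labels = 18 × 0 + 2 × 1 = 2.
Non-drop label index = 2588 + 2 = 2590; at 30 labels/s that is 00:01:26:10, i.e. DF 00:01:26;10.

00:01:26;10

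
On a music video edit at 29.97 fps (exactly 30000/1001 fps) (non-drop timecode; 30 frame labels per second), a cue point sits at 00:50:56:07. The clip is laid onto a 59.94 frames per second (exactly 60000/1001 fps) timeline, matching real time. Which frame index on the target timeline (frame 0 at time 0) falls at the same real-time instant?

Source frame index: (0×3600 + 50×60 + 56) × 30 + 7 = 91687.
Real time: 91687 / (30000/1001) = 91778687/30000 s.
Target frame: (91778687/30000) × (60000/1001) = 183374.

frame 183374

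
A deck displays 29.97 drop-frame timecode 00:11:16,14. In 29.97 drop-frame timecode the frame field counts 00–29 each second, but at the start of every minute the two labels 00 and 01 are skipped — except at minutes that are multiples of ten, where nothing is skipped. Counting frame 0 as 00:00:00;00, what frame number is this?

20274

Complete 10-minute blocks: 1, each 17982 frames → 17982.
Remaining 1 whole minute in the current block: 1800 + 0 × 1798 = 1800 frames.
Within the current minute: 16 × 30 + 14 − 2 = 492 (labels ;00/;01 skipped at this minute). Total = 17982 + 1800 + 492 = 20274.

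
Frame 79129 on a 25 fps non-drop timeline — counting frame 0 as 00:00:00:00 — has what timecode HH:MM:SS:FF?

00:52:45:04

79129 ÷ 25 = 3165 full seconds, remainder 4 frames.
3165 s = 0 h 52 min 45 s.
Timecode: 00:52:45:04.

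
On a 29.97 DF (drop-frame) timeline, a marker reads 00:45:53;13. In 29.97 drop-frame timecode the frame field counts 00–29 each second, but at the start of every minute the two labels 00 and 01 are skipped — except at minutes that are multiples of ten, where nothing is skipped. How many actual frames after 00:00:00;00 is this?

Complete 10-minute blocks: 4, each 17982 frames → 71928.
Remaining 5 whole minutes in the current block: 1800 + 4 × 1798 = 8992 frames.
Within the current minute: 53 × 30 + 13 − 2 = 1601 (labels ;00/;01 skipped at this minute). Total = 71928 + 8992 + 1601 = 82521.

82521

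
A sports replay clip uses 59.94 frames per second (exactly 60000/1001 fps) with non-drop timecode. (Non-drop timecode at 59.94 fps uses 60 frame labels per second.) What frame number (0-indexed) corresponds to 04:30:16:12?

frame 972972

Total seconds to the label: (4 × 3600 + 30 × 60 + 16) = 16216.
Frame index = 16216 × 60 + 12 = 972972.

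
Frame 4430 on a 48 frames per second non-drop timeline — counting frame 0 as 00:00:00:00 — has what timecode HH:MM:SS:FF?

00:01:32:14

4430 ÷ 48 = 92 full seconds, remainder 14 frames.
92 s = 0 h 1 min 32 s.
Timecode: 00:01:32:14.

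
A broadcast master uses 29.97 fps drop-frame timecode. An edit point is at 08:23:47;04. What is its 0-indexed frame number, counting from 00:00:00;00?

As if non-drop at 30 labels/s: (8 × 3600 + 23 × 60 + 47) × 30 + 4 = 906814.
Minute boundaries passed: 503; those not divisible by 10: 503 − 50 = 453; dropped labels = 2 × 453 = 906.
Actual frame index = 906814 − 906 = 905908.

905908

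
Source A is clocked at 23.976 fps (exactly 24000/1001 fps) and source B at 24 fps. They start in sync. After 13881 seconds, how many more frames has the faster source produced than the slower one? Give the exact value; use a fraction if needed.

47592/143 frames

A emits 24000/1001 × 13881 = 47592000/143 frames; B emits 24 × 13881 = 333144.
Difference = 47592/143 frames (≈ 332.8112); B is ahead of A.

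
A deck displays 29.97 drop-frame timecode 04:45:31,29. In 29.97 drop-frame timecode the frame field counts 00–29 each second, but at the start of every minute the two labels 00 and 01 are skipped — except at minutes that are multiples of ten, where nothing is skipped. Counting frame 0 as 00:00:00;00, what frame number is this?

Complete 10-minute blocks: 28, each 17982 frames → 503496.
Remaining 5 whole minutes in the current block: 1800 + 4 × 1798 = 8992 frames.
Within the current minute: 31 × 30 + 29 − 2 = 957 (labels ;00/;01 skipped at this minute). Total = 503496 + 8992 + 957 = 513445.

513445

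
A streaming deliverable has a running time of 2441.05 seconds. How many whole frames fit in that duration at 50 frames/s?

122052 frames

Frames = 2441.05 × 50 = 244105/2 ≈ 122052.5000.
Complete frames: 122052.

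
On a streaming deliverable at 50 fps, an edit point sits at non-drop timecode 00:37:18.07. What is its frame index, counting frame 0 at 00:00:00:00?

Total seconds to the label: (0 × 3600 + 37 × 60 + 18) = 2238.
Frame index = 2238 × 50 + 7 = 111907.

111907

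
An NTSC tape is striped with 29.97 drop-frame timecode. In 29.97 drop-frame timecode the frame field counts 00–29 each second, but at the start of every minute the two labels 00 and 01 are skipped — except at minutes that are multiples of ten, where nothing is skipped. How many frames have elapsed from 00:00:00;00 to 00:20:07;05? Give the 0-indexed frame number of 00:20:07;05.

36179

As if non-drop at 30 labels/s: (0 × 3600 + 20 × 60 + 7) × 30 + 5 = 36215.
Minute boundaries passed: 20; those not divisible by 10: 20 − 2 = 18; dropped labels = 2 × 18 = 36.
Actual frame index = 36215 − 36 = 36179.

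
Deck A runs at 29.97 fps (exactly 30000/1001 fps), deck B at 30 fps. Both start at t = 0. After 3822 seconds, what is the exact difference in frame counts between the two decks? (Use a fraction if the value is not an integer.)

A emits 30000/1001 × 3822 = 1260000/11 frames; B emits 30 × 3822 = 114660.
Difference = 1260/11 frames (≈ 114.5455); B is ahead of A.

1260/11 frames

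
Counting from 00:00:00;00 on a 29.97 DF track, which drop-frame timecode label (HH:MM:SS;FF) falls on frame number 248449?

02:18:09;29

Ten DF minutes hold 17982 frames, so frame 248449 lies in block 13 (frames 233766–251747) with 14683 frames into that block.
The block's first minute is 1800 frames and the rest 1798 each; 14683 frames reaches minute 8, so 13 × 18 + 8 × 2 = 250 labels have been skipped so far.
Adding those back, label number 248449 + 250 = 248699 at 30 labels/s is 8289 s + 29 f = 2 h 18 min 9 s frame 29, i.e. 02:18:09;29.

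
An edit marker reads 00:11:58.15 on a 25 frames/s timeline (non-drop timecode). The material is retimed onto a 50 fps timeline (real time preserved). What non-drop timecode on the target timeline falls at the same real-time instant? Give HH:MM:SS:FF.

Source frame index: (0×3600 + 11×60 + 58) × 25 + 15 = 17965.
Real time: 17965 / (25) = 3593/5 s.
Target frame: (3593/5) × (50) = 35930.
At 50 labels/s: frame 35930 → 00:11:58:30.

00:11:58:30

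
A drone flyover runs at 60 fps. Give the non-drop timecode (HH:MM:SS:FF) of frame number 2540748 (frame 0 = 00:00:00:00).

2540748 ÷ 60 = 42345 full seconds, remainder 48 frames.
42345 s = 11 h 45 min 45 s.
Timecode: 11:45:45:48.

11:45:45:48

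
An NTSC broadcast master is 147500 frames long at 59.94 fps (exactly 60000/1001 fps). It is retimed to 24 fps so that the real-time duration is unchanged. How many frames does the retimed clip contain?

Target frames = source frames × (target rate / source rate) = 147500 × (24)/(60000/1001) = 147500 × 1001/2500 = 59059.

59059 frames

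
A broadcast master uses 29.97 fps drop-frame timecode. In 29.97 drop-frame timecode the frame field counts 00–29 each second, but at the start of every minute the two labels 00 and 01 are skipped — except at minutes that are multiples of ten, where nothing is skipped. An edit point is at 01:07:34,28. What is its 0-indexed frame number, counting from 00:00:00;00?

121526

As if non-drop at 30 labels/s: (1 × 3600 + 7 × 60 + 34) × 30 + 28 = 121648.
Minute boundaries passed: 67; those not divisible by 10: 67 − 6 = 61; dropped labels = 2 × 61 = 122.
Actual frame index = 121648 − 122 = 121526.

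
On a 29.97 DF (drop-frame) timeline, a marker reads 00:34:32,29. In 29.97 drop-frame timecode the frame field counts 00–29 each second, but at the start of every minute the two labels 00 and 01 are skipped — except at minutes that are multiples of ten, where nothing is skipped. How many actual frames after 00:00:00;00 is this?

As if non-drop at 30 labels/s: (0 × 3600 + 34 × 60 + 32) × 30 + 29 = 62189.
Minute boundaries passed: 34; those not divisible by 10: 34 − 3 = 31; dropped labels = 2 × 31 = 62.
Actual frame index = 62189 − 62 = 62127.

62127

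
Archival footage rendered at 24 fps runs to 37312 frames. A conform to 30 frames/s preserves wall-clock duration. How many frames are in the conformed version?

Target frames = source frames × (target rate / source rate) = 37312 × (30)/(24) = 37312 × 5/4 = 46640.

46640 frames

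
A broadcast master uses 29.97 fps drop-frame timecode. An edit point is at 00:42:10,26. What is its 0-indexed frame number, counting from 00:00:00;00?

Complete 10-minute blocks: 4, each 17982 frames → 71928.
Remaining 2 whole minutes in the current block: 1800 + 1 × 1798 = 3598 frames.
Within the current minute: 10 × 30 + 26 − 2 = 324 (labels ;00/;01 skipped at this minute). Total = 71928 + 3598 + 324 = 75850.

75850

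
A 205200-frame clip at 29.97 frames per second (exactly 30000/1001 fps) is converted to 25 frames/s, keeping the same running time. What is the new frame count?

Target frames = source frames × (target rate / source rate) = 205200 × (25)/(30000/1001) = 205200 × 1001/1200 = 171171.

171171 frames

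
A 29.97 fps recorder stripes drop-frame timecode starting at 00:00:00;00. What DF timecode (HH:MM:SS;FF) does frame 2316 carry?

Ten DF minutes hold 17982 frames, so frame 2316 lies in block 0 (frames 0–17981) with 2316 frames into that block.
The block's first minute is 1800 frames and the rest 1798 each; 2316 frames reaches minute 1, so 0 × 18 + 1 × 2 = 2 labels have been skipped so far.
Adding those back, label number 2316 + 2 = 2318 at 30 labels/s is 77 s + 8 f = 0 h 1 min 17 s frame 8, i.e. 00:01:17;08.

00:01:17;08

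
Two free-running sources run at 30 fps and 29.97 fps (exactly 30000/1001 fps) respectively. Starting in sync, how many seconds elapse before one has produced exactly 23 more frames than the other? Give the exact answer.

The gap grows by |30000/1001 − 30| = 30/1001 frames per second.
Time for a 23-frame gap: 23 ÷ (30/1001) = 23023/30 s.

23023/30 seconds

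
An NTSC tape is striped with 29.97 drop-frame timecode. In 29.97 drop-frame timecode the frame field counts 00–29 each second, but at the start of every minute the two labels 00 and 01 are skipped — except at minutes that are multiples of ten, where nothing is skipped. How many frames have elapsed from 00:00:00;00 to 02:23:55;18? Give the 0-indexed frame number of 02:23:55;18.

258810

As if non-drop at 30 labels/s: (2 × 3600 + 23 × 60 + 55) × 30 + 18 = 259068.
Minute boundaries passed: 143; those not divisible by 10: 143 − 14 = 129; dropped labels = 2 × 129 = 258.
Actual frame index = 259068 − 258 = 258810.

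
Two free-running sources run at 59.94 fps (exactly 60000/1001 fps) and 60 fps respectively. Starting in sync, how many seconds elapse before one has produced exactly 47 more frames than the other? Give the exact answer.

The gap grows by |60 − 60000/1001| = 60/1001 frames per second.
Time for a 47-frame gap: 47 ÷ (60/1001) = 47047/60 s.

47047/60 seconds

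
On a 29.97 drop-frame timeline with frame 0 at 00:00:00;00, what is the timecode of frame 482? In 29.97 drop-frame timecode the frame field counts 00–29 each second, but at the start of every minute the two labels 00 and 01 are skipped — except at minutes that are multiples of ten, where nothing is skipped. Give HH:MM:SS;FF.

Ten DF minutes hold 17982 frames, so frame 482 lies in block 0 (frames 0–17981) with 482 frames into that block.
The block's first minute is 1800 frames and the rest 1798 each; 482 frames reaches minute 0, so 0 × 18 + 0 × 2 = 0 labels have been skipped so far.
Adding those back, label number 482 + 0 = 482 at 30 labels/s is 16 s + 2 f = 0 h 0 min 16 s frame 2, i.e. 00:00:16;02.

00:00:16;02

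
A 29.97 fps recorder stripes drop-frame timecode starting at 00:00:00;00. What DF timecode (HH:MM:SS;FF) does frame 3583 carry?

00:01:59;15

Ten DF minutes hold 17982 frames, so frame 3583 lies in block 0 (frames 0–17981) with 3583 frames into that block.
The block's first minute is 1800 frames and the rest 1798 each; 3583 frames reaches minute 1, so 0 × 18 + 1 × 2 = 2 labels have been skipped so far.
Adding those back, label number 3583 + 2 = 3585 at 30 labels/s is 119 s + 15 f = 0 h 1 min 59 s frame 15, i.e. 00:01:59;15.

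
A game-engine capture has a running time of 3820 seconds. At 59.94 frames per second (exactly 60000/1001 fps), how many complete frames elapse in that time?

228971 frames

Frames = 3820 × 60000/1001 = 229200000/1001 ≈ 228971.0290.
Complete frames: 228971.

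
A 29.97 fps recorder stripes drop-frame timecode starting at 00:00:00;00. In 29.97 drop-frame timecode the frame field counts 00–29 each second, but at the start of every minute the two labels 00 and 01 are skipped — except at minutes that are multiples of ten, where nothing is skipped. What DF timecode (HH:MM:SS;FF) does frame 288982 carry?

Each 10-minute DF block holds 10 × 60 × 30 − 9 × 2 = 17982 frames. 288982 ÷ 17982 → 16 full blocks, remainder 1270.
Within the partial block the first minute is 1800 frames and each further minute 1798, so 0 further minute boundaries passed. Total skipped labels = 18 × 16 + 2 × 0 = 288.
Non-drop label index = 288982 + 288 = 289270; at 30 labels/s that is 02:40:42:10, i.e. DF 02:40:42;10.

02:40:42;10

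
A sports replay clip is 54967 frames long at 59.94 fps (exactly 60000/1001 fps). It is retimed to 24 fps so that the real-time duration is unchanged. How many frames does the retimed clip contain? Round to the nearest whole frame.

22009 frames

Frames at target rate = 54967 × (24) / (60000/1001) = 55021967/2500 ≈ 22008.787.
Nearest whole frame: 22009.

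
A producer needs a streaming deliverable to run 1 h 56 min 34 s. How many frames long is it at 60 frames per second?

1 h 56 min 34 s = 6994 s.
Frames = 6994 × 60 = 419640.

419640 frames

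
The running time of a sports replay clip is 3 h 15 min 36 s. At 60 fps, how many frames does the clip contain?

704160 frames

3 h 15 min 36 s = 11736 s.
Frames = 11736 × 60 = 704160.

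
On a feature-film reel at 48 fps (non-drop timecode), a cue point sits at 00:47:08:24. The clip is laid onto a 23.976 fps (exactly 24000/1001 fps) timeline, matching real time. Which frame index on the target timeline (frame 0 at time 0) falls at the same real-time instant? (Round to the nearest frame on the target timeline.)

Source frame index: (0×3600 + 47×60 + 8) × 48 + 24 = 135768.
Real time: 135768 / (48) = 5657/2 s.
Target frame: (5657/2) × (24000/1001) = 67884000/1001 ≈ 67816.184 → 67816.

frame 67816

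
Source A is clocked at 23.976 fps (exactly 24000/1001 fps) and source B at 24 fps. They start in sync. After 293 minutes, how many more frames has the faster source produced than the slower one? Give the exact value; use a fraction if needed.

293 min = 17580 s.
A emits 24000/1001 × 17580 = 421920000/1001 frames; B emits 24 × 17580 = 421920.
Difference = 421920/1001 frames (≈ 421.4985); B is ahead of A.

421920/1001 frames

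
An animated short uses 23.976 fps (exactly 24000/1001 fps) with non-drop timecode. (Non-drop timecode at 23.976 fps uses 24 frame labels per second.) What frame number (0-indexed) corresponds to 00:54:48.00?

frame 78912

Total seconds to the label: (0 × 3600 + 54 × 60 + 48) = 3288.
Frame index = 3288 × 24 + 0 = 78912.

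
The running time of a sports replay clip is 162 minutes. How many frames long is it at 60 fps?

162 min = 9720 s.
Frames = 9720 × 60 = 583200.

583200 frames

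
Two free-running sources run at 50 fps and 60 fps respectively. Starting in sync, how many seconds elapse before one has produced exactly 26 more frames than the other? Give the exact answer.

The gap grows by |60 − 50| = 10 frames per second.
Time for a 26-frame gap: 26 ÷ (10) = 2.6 s.

2.6 seconds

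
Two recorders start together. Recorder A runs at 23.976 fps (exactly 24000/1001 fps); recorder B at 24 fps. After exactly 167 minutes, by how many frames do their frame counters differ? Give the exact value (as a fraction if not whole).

240480/1001 frames

167 min = 10020 s.
A emits 24000/1001 × 10020 = 240480000/1001 frames; B emits 24 × 10020 = 240480.
Difference = 240480/1001 frames (≈ 240.2398); B is ahead of A.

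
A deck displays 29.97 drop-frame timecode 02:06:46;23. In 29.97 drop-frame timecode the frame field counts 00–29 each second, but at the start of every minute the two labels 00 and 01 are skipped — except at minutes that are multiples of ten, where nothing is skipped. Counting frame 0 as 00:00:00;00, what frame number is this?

227975

As if non-drop at 30 labels/s: (2 × 3600 + 6 × 60 + 46) × 30 + 23 = 228203.
Minute boundaries passed: 126; those not divisible by 10: 126 − 12 = 114; dropped labels = 2 × 114 = 228.
Actual frame index = 228203 − 228 = 227975.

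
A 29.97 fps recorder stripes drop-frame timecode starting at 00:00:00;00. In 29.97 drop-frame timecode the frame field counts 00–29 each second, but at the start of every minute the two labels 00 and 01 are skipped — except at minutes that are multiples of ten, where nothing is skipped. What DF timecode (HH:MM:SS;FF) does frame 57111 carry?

00:31:45;17

Ten DF minutes hold 17982 frames, so frame 57111 lies in block 3 (frames 53946–71927) with 3165 frames into that block.
The block's first minute is 1800 frames and the rest 1798 each; 3165 frames reaches minute 1, so 3 × 18 + 1 × 2 = 56 labels have been skipped so far.
Adding those back, label number 57111 + 56 = 57167 at 30 labels/s is 1905 s + 17 f = 0 h 31 min 45 s frame 17, i.e. 00:31:45;17.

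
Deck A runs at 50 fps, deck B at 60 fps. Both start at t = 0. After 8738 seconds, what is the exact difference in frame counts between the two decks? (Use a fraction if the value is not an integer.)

87380 frames

A emits 50 × 8738 = 436900 frames; B emits 60 × 8738 = 524280.
Difference = 87380 frames; B is ahead of A.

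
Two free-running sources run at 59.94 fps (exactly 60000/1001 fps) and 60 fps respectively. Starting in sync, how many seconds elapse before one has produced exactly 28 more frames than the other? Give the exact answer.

The gap grows by |60 − 60000/1001| = 60/1001 frames per second.
Time for a 28-frame gap: 28 ÷ (60/1001) = 7007/15 s.

7007/15 seconds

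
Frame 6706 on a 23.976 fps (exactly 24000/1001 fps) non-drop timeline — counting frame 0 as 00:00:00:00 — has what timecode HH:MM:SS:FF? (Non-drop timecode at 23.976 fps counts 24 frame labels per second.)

6706 ÷ 24 = 279 full seconds, remainder 10 frames.
279 s = 0 h 4 min 39 s.
Timecode: 00:04:39:10.

00:04:39:10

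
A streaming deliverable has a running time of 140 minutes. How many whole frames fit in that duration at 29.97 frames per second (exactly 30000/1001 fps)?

140 min = 8400 s.
Frames = 8400 × 30000/1001 = 36000000/143 ≈ 251748.2517.
Complete frames: 251748.

251748 frames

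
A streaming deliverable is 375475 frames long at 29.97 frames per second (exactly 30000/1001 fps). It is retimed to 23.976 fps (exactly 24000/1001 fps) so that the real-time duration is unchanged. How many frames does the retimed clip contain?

Target frames = source frames × (target rate / source rate) = 375475 × (24000/1001)/(30000/1001) = 375475 × 4/5 = 300380.

300380 frames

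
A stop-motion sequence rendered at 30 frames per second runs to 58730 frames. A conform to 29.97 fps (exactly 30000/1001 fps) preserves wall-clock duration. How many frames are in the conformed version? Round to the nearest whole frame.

58671 frames

Frames at target rate = 58730 × (30000/1001) / (30) = 8390000/143 ≈ 58671.329.
Nearest whole frame: 58671.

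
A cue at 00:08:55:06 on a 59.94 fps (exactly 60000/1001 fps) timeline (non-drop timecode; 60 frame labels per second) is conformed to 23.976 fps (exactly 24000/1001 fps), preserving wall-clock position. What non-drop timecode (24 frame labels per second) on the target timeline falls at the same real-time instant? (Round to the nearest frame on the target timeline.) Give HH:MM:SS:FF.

00:08:55:02

Source frame index: (0×3600 + 8×60 + 55) × 60 + 6 = 32106.
Real time: 32106 / (60000/1001) = 5356351/10000 s.
Target frame: (5356351/10000) × (24000/1001) = 64212/5 ≈ 12842.400 → 12842.
At 24 labels/s: frame 12842 → 00:08:55:02.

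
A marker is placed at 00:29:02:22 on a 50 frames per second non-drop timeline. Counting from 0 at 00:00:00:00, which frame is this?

87122

Total seconds to the label: (0 × 3600 + 29 × 60 + 2) = 1742.
Frame index = 1742 × 50 + 22 = 87122.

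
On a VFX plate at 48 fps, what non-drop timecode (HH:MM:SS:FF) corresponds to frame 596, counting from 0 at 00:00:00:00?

596 ÷ 48 = 12 full seconds, remainder 20 frames.
12 s = 0 h 0 min 12 s.
Timecode: 00:00:12:20.

00:00:12:20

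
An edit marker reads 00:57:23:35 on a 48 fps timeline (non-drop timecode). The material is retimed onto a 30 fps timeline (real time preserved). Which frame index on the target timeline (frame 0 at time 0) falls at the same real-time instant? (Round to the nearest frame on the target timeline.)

Source frame index: (0×3600 + 57×60 + 23) × 48 + 35 = 165299.
Real time: 165299 / (48) = 165299/48 s.
Target frame: (165299/48) × (30) = 826495/8 ≈ 103311.875 → 103312.

frame 103312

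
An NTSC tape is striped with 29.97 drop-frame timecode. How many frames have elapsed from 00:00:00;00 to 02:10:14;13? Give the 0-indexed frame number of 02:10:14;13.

234199

As if non-drop at 30 labels/s: (2 × 3600 + 10 × 60 + 14) × 30 + 13 = 234433.
Minute boundaries passed: 130; those not divisible by 10: 130 − 13 = 117; dropped labels = 2 × 117 = 234.
Actual frame index = 234433 − 234 = 234199.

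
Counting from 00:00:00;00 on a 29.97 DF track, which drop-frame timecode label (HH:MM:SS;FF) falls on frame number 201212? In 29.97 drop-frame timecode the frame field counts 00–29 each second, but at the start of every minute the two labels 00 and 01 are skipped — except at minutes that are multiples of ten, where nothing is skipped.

Ten DF minutes hold 17982 frames, so frame 201212 lies in block 11 (frames 197802–215783) with 3410 frames into that block.
The block's first minute is 1800 frames and the rest 1798 each; 3410 frames reaches minute 1, so 11 × 18 + 1 × 2 = 200 labels have been skipped so far.
Adding those back, label number 201212 + 200 = 201412 at 30 labels/s is 6713 s + 22 f = 1 h 51 min 53 s frame 22, i.e. 01:51:53;22.

01:51:53;22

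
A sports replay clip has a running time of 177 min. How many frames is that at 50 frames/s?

177 min = 10620 s.
Frames = 10620 × 50 = 531000.

531000 frames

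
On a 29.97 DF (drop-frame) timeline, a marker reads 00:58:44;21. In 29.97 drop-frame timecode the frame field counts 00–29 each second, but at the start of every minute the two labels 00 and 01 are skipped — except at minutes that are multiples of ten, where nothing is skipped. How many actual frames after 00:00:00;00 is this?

As if non-drop at 30 labels/s: (0 × 3600 + 58 × 60 + 44) × 30 + 21 = 105741.
Minute boundaries passed: 58; those not divisible by 10: 58 − 5 = 53; dropped labels = 2 × 53 = 106.
Actual frame index = 105741 − 106 = 105635.

105635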